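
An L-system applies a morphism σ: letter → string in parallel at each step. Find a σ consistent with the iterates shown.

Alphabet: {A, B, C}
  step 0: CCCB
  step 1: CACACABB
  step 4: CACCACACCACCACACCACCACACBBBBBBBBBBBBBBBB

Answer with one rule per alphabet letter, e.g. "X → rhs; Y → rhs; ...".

A->C, B->BB, C->CA

  step 0 ⇒ step 1: CCCB ⇒ CA·CA·CA·BB
    B ↦ BB
    C ↦ CA
    A ↦ C  (constrained at step 1)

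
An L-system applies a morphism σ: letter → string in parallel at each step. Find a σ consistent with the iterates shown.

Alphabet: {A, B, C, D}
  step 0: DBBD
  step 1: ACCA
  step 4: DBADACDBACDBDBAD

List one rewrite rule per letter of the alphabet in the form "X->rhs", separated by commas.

A->DB, B->C, C->AD, D->A

  step 0 ⇒ step 1: DBBD ⇒ A·C·C·A
    B ↦ C
    D ↦ A
    A ↦ DB  (constrained at step 1)
    C ↦ AD  (constrained at step 1)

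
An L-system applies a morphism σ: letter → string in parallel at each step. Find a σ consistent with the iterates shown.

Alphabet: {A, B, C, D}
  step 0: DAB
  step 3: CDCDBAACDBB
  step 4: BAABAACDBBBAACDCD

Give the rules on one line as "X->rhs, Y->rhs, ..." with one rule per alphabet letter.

  step 3 ⇒ step 4: CDCDBAACDBB ⇒ B·AA·B·AA·CD·B·B·B·AA·CD·CD
    A ↦ B
    B ↦ CD
    C ↦ B
    D ↦ AA

A->B, B->CD, C->B, D->AA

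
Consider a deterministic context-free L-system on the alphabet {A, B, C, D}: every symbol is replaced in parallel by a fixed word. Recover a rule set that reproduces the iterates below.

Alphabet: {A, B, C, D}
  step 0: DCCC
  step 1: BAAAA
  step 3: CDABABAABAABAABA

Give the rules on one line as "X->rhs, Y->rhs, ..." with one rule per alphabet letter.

  step 0 ⇒ step 1: DCCC ⇒ BA·A·A·A
    C ↦ A
    D ↦ BA
    A ↦ CD  (constrained at step 1)
    B ↦ AB  (constrained at step 1)

A->CD, B->AB, C->A, D->BA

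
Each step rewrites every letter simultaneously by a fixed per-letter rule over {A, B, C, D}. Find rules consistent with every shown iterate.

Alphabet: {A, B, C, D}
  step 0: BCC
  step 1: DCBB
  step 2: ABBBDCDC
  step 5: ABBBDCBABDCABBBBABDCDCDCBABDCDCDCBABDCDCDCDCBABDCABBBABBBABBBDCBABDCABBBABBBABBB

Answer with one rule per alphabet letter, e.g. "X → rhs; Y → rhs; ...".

A->BAB, B->DC, C->B, D->ABB

  step 1 ⇒ step 2: DCBB ⇒ ABB·B·DC·DC
    B ↦ DC
    C ↦ B
    D ↦ ABB
    A ↦ BAB  (constrained at step 2)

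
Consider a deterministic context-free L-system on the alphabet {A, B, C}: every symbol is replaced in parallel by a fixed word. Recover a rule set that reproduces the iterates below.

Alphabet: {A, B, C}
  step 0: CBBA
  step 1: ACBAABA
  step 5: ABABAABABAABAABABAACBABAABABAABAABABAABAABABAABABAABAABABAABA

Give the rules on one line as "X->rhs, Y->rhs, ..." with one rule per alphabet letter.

A->BA, B->A, C->ACB

  step 0 ⇒ step 1: CBBA ⇒ ACB·A·A·BA
    A ↦ BA
    B ↦ A
    C ↦ ACB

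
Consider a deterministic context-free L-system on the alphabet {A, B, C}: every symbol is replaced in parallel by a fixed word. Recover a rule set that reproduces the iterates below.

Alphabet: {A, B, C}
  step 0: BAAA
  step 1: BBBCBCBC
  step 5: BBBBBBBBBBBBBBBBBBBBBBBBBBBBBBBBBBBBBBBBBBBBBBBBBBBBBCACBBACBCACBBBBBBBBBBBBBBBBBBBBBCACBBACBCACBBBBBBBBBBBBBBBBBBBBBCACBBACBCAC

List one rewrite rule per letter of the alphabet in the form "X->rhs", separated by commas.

A->BC, B->BB, C->AC

  step 0 ⇒ step 1: BAAA ⇒ BB·BC·BC·BC
    A ↦ BC
    B ↦ BB
    C ↦ AC  (constrained at step 1)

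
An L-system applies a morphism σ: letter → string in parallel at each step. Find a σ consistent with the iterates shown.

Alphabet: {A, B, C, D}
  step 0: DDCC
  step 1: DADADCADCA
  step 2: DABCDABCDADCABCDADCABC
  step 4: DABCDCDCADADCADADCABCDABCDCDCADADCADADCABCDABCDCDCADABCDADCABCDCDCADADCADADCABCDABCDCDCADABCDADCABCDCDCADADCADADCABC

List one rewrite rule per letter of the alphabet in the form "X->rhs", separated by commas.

A->BC, B->DC, C->DCA, D->DA

  step 1 ⇒ step 2: DADADCADCA ⇒ DA·BC·DA·BC·DA·DCA·BC·DA·DCA·BC
    A ↦ BC
    C ↦ DCA
    D ↦ DA
    B ↦ DC  (constrained at step 2)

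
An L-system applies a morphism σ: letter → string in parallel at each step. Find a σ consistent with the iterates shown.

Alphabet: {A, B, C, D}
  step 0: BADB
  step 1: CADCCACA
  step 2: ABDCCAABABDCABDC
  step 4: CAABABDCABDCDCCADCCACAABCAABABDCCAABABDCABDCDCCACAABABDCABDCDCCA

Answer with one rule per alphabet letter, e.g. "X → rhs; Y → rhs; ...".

  step 1 ⇒ step 2: CADCCACA ⇒ AB·DC·CA·AB·AB·DC·AB·DC
    A ↦ DC
    C ↦ AB
    D ↦ CA
  step 0 ⇒ step 1: BADB ⇒ CA·DC·CA·CA
    B ↦ CA

A->DC, B->CA, C->AB, D->CA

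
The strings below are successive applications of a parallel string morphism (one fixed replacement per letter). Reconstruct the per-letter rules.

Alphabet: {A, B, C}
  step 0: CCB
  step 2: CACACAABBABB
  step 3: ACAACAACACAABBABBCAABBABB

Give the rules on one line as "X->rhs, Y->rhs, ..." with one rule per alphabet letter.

A->CA, B->ABB, C->A

  step 2 ⇒ step 3: CACACAABBABB ⇒ A·CA·A·CA·A·CA·CA·ABB·ABB·CA·ABB·ABB
    A ↦ CA
    B ↦ ABB
    C ↦ A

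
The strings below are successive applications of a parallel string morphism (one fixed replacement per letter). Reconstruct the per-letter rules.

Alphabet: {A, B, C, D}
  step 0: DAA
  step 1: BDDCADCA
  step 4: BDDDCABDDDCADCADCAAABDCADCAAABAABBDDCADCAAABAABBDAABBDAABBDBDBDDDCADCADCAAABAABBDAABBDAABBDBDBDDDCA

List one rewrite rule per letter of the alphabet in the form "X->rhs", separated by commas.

  step 0 ⇒ step 1: DAA ⇒ BD·DCA·DCA
    A ↦ DCA
    D ↦ BD
    B ↦ AAB  (constrained at step 1)
    C ↦ D  (constrained at step 1)

A->DCA, B->AAB, C->D, D->BD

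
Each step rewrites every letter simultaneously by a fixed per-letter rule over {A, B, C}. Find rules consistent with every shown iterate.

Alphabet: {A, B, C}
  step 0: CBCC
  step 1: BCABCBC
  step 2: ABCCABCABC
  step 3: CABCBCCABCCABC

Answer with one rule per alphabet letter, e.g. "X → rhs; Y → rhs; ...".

  step 2 ⇒ step 3: ABCCABCABC ⇒ C·A·BC·BC·C·A·BC·C·A·BC
    A ↦ C
    B ↦ A
    C ↦ BC

A->C, B->A, C->BC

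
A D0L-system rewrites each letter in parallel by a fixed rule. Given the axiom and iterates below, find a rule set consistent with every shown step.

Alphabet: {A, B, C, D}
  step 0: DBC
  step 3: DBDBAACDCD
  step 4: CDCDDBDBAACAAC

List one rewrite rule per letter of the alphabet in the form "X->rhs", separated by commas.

A->DB, B->D, C->AA, D->C

  step 3 ⇒ step 4: DBDBAACDCD ⇒ C·D·C·D·DB·DB·AA·C·AA·C
    A ↦ DB
    B ↦ D
    C ↦ AA
    D ↦ C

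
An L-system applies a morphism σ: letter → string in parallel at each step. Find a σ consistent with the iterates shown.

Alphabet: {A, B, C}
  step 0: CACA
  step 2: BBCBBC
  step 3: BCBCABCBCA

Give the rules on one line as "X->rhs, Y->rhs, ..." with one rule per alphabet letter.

  step 2 ⇒ step 3: BBCBBC ⇒ BC·BC·A·BC·BC·A
    B ↦ BC
    C ↦ A
    A ↦ B  (constrained at step 0)

A->B, B->BC, C->A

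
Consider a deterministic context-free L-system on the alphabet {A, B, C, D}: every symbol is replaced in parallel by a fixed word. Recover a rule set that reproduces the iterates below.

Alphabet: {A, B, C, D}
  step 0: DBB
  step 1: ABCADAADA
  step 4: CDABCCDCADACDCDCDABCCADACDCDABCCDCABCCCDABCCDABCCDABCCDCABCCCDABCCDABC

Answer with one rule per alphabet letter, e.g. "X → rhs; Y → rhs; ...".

A->C, B->ADA, C->CD, D->ABC

  step 0 ⇒ step 1: DBB ⇒ ABC·ADA·ADA
    B ↦ ADA
    D ↦ ABC
    A ↦ C  (constrained at step 1)
    C ↦ CD  (constrained at step 1)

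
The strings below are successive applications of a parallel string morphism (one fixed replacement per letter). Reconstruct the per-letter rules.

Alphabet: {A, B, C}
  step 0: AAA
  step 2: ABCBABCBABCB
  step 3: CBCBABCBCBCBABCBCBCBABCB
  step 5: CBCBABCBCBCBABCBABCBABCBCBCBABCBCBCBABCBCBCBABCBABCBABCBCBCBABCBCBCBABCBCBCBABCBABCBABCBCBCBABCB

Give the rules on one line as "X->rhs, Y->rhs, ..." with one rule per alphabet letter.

A->CB, B->CB, C->AB

  step 2 ⇒ step 3: ABCBABCBABCB ⇒ CB·CB·AB·CB·CB·CB·AB·CB·CB·CB·AB·CB
    A ↦ CB
    B ↦ CB
    C ↦ AB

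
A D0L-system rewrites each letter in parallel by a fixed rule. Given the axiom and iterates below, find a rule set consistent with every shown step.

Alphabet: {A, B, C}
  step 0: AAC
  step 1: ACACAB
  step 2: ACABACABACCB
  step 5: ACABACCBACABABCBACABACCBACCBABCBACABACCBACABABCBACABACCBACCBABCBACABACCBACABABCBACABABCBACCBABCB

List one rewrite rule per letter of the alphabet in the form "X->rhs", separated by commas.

A->AC, B->CB, C->AB

  step 1 ⇒ step 2: ACACAB ⇒ AC·AB·AC·AB·AC·CB
    A ↦ AC
    B ↦ CB
    C ↦ AB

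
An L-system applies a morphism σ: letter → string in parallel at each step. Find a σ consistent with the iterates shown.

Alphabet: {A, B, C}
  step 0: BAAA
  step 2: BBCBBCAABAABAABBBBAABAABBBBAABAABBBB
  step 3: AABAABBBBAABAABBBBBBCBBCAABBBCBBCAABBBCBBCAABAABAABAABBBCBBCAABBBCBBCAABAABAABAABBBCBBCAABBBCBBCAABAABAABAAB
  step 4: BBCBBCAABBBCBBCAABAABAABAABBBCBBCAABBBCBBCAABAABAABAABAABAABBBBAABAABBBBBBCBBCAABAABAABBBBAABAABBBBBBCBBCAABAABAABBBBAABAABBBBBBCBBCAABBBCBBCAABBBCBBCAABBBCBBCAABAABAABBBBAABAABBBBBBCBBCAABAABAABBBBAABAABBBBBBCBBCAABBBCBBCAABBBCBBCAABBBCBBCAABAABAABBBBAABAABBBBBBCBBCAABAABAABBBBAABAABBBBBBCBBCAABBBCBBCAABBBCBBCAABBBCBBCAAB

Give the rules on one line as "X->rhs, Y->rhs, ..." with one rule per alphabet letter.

A->BBC, B->AAB, C->BBB

  step 3 ⇒ step 4: AABAABBBBAABAABBBBBBCBBCAABBBCBBCAABBBCBBCAABAABAABAABBBCBBCAABBBCBBCAABAABAABAABBBCBBCAABBBCBBCAABAABAABAAB ⇒ BBC·BBC·AAB·BBC·BBC·AAB·AAB·AAB·AAB·BBC·BBC·AAB·BBC·BBC·AAB·AAB·AAB·AAB·AAB·AAB·BBB·AAB·AAB·BBB·BBC·BBC·AAB·AAB·AAB·BBB·AAB·AAB·BBB·BBC·BBC·AAB·AAB·AAB·BBB·AAB·AAB·BBB·BBC·BBC·AAB·BBC·BBC·AAB·BBC·BBC·AAB·BBC·BBC·AAB·AAB·AAB·BBB·AAB·AAB·BBB·BBC·BBC·AAB·AAB·AAB·BBB·AAB·AAB·BBB·BBC·BBC·AAB·BBC·BBC·AAB·BBC·BBC·AAB·BBC·BBC·AAB·AAB·AAB·BBB·AAB·AAB·BBB·BBC·BBC·AAB·AAB·AAB·BBB·AAB·AAB·BBB·BBC·BBC·AAB·BBC·BBC·AAB·BBC·BBC·AAB·BBC·BBC·AAB
    A ↦ BBC
    B ↦ AAB
    C ↦ BBB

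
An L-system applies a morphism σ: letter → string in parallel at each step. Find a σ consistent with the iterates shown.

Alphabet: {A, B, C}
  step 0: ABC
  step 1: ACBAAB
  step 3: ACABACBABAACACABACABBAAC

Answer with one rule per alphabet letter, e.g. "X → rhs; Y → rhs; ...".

A->AC, B->BA, C->AB

  step 0 ⇒ step 1: ABC ⇒ AC·BA·AB
    A ↦ AC
    B ↦ BA
    C ↦ AB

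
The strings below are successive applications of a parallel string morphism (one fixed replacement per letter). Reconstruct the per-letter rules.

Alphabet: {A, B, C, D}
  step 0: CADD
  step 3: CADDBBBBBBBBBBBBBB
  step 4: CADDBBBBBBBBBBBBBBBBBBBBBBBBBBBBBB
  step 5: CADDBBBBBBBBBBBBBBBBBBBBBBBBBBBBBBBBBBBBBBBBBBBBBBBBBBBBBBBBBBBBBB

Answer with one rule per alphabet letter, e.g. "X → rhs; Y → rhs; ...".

  step 4 ⇒ step 5: CADDBBBBBBBBBBBBBBBBBBBBBBBBBBBBBB ⇒ CA·DD·B·B·BB·BB·BB·BB·BB·BB·BB·BB·BB·BB·BB·BB·BB·BB·BB·BB·BB·BB·BB·BB·BB·BB·BB·BB·BB·BB·BB·BB·BB·BB
    A ↦ DD
    B ↦ BB
    C ↦ CA
    D ↦ B

A->DD, B->BB, C->CA, D->B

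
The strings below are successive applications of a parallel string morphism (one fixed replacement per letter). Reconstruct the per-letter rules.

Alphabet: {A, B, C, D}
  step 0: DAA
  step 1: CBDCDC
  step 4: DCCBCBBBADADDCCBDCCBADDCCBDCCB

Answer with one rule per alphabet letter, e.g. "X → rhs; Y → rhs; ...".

  step 0 ⇒ step 1: DAA ⇒ CB·DC·DC
    A ↦ DC
    D ↦ CB
    B ↦ AD  (constrained at step 1)
    C ↦ B  (constrained at step 1)

A->DC, B->AD, C->B, D->CB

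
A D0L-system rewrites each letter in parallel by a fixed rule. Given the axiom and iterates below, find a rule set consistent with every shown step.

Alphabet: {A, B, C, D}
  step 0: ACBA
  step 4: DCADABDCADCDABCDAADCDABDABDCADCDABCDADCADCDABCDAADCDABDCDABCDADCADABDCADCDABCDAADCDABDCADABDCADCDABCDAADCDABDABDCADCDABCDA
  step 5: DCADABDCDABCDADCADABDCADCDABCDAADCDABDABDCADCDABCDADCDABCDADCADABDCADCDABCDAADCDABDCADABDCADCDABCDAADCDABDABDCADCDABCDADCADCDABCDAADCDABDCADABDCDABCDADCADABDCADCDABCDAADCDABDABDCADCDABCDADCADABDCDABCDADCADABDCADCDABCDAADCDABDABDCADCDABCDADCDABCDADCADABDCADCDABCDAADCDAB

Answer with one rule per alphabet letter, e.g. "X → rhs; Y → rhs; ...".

  step 4 ⇒ step 5: DCADABDCADCDABCDAADCDABDABDCADCDABCDADCADCDABCDAADCDABDCDABCDADCADABDCADCDABCDAADCDABDCADABDCADCDABCDAADCDABDABDCADCDABCDA ⇒ DC·A·DAB·DC·DAB·CDA·DC·A·DAB·DC·A·DC·DAB·CDA·A·DC·DAB·DAB·DC·A·DC·DAB·CDA·DC·DAB·CDA·DC·A·DAB·DC·A·DC·DAB·CDA·A·DC·DAB·DC·A·DAB·DC·A·DC·DAB·CDA·A·DC·DAB·DAB·DC·A·DC·DAB·CDA·DC·A·DC·DAB·CDA·A·DC·DAB·DC·A·DAB·DC·DAB·CDA·DC·A·DAB·DC·A·DC·DAB·CDA·A·DC·DAB·DAB·DC·A·DC·DAB·CDA·DC·A·DAB·DC·DAB·CDA·DC·A·DAB·DC·A·DC·DAB·CDA·A·DC·DAB·DAB·DC·A·DC·DAB·CDA·DC·DAB·CDA·DC·A·DAB·DC·A·DC·DAB·CDA·A·DC·DAB
    A ↦ DAB
    B ↦ CDA
    C ↦ A
    D ↦ DC

A->DAB, B->CDA, C->A, D->DC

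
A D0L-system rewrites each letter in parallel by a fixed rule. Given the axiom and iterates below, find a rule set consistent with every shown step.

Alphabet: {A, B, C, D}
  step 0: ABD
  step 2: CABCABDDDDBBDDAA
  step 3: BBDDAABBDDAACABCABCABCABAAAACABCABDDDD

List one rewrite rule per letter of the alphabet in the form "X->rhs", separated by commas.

A->DD, B->AA, C->BB, D->CAB

  step 2 ⇒ step 3: CABCABDDDDBBDDAA ⇒ BB·DD·AA·BB·DD·AA·CAB·CAB·CAB·CAB·AA·AA·CAB·CAB·DD·DD
    A ↦ DD
    B ↦ AA
    C ↦ BB
    D ↦ CAB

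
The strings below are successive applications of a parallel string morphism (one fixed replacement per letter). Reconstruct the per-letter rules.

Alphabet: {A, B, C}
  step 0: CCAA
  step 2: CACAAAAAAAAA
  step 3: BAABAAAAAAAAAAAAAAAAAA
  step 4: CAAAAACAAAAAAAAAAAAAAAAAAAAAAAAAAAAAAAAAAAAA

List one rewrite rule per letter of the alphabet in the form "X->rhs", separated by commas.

  step 3 ⇒ step 4: BAABAAAAAAAAAAAAAAAAAA ⇒ CA·AA·AA·CA·AA·AA·AA·AA·AA·AA·AA·AA·AA·AA·AA·AA·AA·AA·AA·AA·AA·AA
    A ↦ AA
    B ↦ CA
  step 2 ⇒ step 3: CACAAAAAAAAA ⇒ B·AA·B·AA·AA·AA·AA·AA·AA·AA·AA·AA
    C ↦ B

A->AA, B->CA, C->B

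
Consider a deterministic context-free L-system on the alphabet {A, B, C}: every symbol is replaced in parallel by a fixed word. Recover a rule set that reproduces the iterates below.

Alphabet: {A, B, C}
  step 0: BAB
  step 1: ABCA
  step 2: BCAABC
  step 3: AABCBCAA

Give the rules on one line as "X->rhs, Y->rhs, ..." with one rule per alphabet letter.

A->BC, B->A, C->A

  step 2 ⇒ step 3: BCAABC ⇒ A·A·BC·BC·A·A
    A ↦ BC
    B ↦ A
    C ↦ A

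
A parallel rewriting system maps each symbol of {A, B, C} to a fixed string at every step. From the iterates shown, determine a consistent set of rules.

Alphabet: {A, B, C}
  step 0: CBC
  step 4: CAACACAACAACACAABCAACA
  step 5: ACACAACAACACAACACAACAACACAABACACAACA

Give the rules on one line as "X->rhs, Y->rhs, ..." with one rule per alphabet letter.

  step 4 ⇒ step 5: CAACACAACAACACAABCAACA ⇒ A·CA·CA·A·CA·A·CA·CA·A·CA·CA·A·CA·A·CA·CA·AB·A·CA·CA·A·CA
    A ↦ CA
    B ↦ AB
    C ↦ A

A->CA, B->AB, C->A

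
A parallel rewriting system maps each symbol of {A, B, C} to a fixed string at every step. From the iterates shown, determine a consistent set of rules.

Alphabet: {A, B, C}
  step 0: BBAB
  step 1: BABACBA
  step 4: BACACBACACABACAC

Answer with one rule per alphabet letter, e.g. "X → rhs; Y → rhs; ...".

  step 0 ⇒ step 1: BBAB ⇒ BA·BA·C·BA
    A ↦ C
    B ↦ BA
    C ↦ A  (constrained at step 1)

A->C, B->BA, C->A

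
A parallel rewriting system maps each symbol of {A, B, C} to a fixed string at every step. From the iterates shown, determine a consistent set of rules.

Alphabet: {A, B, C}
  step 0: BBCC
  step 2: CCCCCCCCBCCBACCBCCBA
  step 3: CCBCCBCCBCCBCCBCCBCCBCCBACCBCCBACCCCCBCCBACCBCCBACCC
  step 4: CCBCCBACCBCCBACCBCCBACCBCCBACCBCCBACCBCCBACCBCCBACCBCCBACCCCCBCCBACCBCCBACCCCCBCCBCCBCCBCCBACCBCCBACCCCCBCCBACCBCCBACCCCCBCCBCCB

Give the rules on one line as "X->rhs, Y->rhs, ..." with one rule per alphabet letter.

A->CCC, B->A, C->CCB

  step 3 ⇒ step 4: CCBCCBCCBCCBCCBCCBCCBCCBACCBCCBACCCCCBCCBACCBCCBACCC ⇒ CCB·CCB·A·CCB·CCB·A·CCB·CCB·A·CCB·CCB·A·CCB·CCB·A·CCB·CCB·A·CCB·CCB·A·CCB·CCB·A·CCC·CCB·CCB·A·CCB·CCB·A·CCC·CCB·CCB·CCB·CCB·CCB·A·CCB·CCB·A·CCC·CCB·CCB·A·CCB·CCB·A·CCC·CCB·CCB·CCB
    A ↦ CCC
    B ↦ A
    C ↦ CCB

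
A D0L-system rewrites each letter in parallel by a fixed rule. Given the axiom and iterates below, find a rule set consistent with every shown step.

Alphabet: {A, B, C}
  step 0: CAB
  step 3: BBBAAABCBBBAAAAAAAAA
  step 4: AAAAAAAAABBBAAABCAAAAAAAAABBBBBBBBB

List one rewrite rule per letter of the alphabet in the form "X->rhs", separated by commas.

  step 3 ⇒ step 4: BBBAAABCBBBAAAAAAAAA ⇒ AAA·AAA·AAA·B·B·B·AAA·BC·AAA·AAA·AAA·B·B·B·B·B·B·B·B·B
    A ↦ B
    B ↦ AAA
    C ↦ BC

A->B, B->AAA, C->BC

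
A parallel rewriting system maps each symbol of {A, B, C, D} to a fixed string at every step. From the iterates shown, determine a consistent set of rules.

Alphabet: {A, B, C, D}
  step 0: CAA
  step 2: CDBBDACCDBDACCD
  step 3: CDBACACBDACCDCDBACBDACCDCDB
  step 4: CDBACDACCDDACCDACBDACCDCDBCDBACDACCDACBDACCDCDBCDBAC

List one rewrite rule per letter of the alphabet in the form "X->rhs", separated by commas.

  step 3 ⇒ step 4: CDBACACBDACCDCDBACBDACCDCDB ⇒ CD·B·AC·DAC·CD·DAC·CD·AC·B·DAC·CD·CD·B·CD·B·AC·DAC·CD·AC·B·DAC·CD·CD·B·CD·B·AC
    A ↦ DAC
    B ↦ AC
    C ↦ CD
    D ↦ B

A->DAC, B->AC, C->CD, D->B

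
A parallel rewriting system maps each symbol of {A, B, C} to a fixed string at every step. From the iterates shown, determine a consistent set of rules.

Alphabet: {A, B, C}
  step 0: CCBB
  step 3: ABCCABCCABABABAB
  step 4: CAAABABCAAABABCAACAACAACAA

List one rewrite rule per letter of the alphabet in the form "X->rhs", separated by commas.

A->C, B->AA, C->AB

  step 3 ⇒ step 4: ABCCABCCABABABAB ⇒ C·AA·AB·AB·C·AA·AB·AB·C·AA·C·AA·C·AA·C·AA
    A ↦ C
    B ↦ AA
    C ↦ AB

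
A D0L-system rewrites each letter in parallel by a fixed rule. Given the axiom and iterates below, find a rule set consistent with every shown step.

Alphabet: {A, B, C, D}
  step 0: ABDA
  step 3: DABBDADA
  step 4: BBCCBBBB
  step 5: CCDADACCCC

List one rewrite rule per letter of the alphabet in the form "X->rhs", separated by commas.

  step 4 ⇒ step 5: BBCCBBBB ⇒ C·C·DA·DA·C·C·C·C
    B ↦ C
    C ↦ DA
  step 3 ⇒ step 4: DABBDADA ⇒ B·B·C·C·B·B·B·B
    A ↦ B
  step 3 ⇒ step 4: DABBDADA ⇒ B·B·C·C·B·B·B·B
    D ↦ B

A->B, B->C, C->DA, D->B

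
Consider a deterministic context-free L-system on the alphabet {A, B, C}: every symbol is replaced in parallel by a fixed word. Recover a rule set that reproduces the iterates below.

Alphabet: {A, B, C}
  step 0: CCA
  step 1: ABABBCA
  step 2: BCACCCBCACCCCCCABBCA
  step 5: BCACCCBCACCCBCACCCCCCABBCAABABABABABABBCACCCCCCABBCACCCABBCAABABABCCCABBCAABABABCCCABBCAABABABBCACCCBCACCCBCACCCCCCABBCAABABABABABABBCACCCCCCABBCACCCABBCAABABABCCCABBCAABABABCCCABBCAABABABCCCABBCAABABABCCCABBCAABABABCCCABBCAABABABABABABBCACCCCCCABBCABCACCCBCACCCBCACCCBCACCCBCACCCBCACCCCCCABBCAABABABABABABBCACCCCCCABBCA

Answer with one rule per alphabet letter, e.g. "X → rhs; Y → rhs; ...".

A->BCA, B->CCC, C->AB

  step 1 ⇒ step 2: ABABBCA ⇒ BCA·CCC·BCA·CCC·CCC·AB·BCA
    A ↦ BCA
    B ↦ CCC
    C ↦ AB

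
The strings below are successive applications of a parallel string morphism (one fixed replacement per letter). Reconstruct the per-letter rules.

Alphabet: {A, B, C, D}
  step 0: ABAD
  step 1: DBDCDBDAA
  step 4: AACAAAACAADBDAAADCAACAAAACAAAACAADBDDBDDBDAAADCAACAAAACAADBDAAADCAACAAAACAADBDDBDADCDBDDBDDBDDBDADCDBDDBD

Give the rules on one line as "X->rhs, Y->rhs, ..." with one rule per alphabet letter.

  step 0 ⇒ step 1: ABAD ⇒ DBD·C·DBD·AA
    A ↦ DBD
    B ↦ C
    D ↦ AA
    C ↦ ADC  (constrained at step 1)

A->DBD, B->C, C->ADC, D->AA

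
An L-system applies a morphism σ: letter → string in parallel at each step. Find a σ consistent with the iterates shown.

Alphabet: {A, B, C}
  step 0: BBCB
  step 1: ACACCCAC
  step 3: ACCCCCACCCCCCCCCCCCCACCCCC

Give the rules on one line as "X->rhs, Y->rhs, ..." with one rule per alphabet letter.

A->B, B->AC, C->CC

  step 0 ⇒ step 1: BBCB ⇒ AC·AC·CC·AC
    B ↦ AC
    C ↦ CC
    A ↦ B  (constrained at step 1)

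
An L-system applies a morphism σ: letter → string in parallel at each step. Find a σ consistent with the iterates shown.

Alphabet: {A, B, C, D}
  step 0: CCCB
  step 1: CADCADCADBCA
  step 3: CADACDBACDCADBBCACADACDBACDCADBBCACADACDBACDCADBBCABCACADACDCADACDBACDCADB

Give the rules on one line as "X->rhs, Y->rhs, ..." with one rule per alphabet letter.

  step 0 ⇒ step 1: CCCB ⇒ CAD·CAD·CAD·BCA
    B ↦ BCA
    C ↦ CAD
    A ↦ ACD  (constrained at step 1)
    D ↦ B  (constrained at step 1)

A->ACD, B->BCA, C->CAD, D->B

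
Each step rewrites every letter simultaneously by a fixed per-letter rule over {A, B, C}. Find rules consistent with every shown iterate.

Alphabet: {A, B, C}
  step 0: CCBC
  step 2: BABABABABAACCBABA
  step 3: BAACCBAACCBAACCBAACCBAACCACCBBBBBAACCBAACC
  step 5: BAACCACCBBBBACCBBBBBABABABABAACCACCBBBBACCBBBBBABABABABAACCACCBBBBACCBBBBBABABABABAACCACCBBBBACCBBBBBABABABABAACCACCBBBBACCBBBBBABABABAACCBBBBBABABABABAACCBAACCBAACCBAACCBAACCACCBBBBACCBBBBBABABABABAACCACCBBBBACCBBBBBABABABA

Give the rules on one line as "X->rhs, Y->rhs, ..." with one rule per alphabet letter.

  step 2 ⇒ step 3: BABABABABAACCBABA ⇒ BA·ACC·BA·ACC·BA·ACC·BA·ACC·BA·ACC·ACC·BB·BB·BA·ACC·BA·ACC
    A ↦ ACC
    B ↦ BA
    C ↦ BB

A->ACC, B->BA, C->BB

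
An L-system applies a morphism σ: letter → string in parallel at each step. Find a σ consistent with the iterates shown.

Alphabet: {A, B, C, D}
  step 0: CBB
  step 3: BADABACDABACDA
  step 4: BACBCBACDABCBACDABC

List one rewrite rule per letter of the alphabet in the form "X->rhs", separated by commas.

  step 3 ⇒ step 4: BADABACDABACDA ⇒ BA·C·B·C·BA·C·DA·B·C·BA·C·DA·B·C
    A ↦ C
    B ↦ BA
    C ↦ DA
    D ↦ B

A->C, B->BA, C->DA, D->B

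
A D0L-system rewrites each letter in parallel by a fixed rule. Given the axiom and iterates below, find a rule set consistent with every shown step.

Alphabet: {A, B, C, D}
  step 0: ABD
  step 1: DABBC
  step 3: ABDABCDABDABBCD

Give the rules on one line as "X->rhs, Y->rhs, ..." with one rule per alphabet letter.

A->D, B->AB, C->DA, D->BC

  step 0 ⇒ step 1: ABD ⇒ D·AB·BC
    A ↦ D
    B ↦ AB
    D ↦ BC
    C ↦ DA  (constrained at step 1)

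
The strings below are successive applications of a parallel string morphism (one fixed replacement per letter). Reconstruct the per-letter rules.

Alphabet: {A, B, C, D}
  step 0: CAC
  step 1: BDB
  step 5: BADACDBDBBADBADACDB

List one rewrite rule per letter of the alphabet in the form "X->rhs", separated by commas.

A->D, B->BA, C->B, D->AC

  step 0 ⇒ step 1: CAC ⇒ B·D·B
    A ↦ D
    C ↦ B
    B ↦ BA  (constrained at step 1)
    D ↦ AC  (constrained at step 1)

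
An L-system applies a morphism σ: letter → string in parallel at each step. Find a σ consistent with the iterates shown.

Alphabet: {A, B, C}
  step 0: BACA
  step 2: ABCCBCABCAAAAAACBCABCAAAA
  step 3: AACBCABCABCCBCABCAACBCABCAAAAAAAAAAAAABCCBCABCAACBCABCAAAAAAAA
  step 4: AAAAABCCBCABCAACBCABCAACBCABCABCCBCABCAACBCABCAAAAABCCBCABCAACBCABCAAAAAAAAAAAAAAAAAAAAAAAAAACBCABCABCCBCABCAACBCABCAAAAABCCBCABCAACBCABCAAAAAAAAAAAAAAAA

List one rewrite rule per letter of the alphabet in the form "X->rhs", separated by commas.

  step 3 ⇒ step 4: AACBCABCABCCBCABCAACBCABCAAAAAAAAAAAAABCCBCABCAACBCABCAAAAAAAA ⇒ AA·AA·ABC·CBC·ABC·AA·CBC·ABC·AA·CBC·ABC·ABC·CBC·ABC·AA·CBC·ABC·AA·AA·ABC·CBC·ABC·AA·CBC·ABC·AA·AA·AA·AA·AA·AA·AA·AA·AA·AA·AA·AA·AA·CBC·ABC·ABC·CBC·ABC·AA·CBC·ABC·AA·AA·ABC·CBC·ABC·AA·CBC·ABC·AA·AA·AA·AA·AA·AA·AA·AA
    A ↦ AA
    B ↦ CBC
    C ↦ ABC

A->AA, B->CBC, C->ABC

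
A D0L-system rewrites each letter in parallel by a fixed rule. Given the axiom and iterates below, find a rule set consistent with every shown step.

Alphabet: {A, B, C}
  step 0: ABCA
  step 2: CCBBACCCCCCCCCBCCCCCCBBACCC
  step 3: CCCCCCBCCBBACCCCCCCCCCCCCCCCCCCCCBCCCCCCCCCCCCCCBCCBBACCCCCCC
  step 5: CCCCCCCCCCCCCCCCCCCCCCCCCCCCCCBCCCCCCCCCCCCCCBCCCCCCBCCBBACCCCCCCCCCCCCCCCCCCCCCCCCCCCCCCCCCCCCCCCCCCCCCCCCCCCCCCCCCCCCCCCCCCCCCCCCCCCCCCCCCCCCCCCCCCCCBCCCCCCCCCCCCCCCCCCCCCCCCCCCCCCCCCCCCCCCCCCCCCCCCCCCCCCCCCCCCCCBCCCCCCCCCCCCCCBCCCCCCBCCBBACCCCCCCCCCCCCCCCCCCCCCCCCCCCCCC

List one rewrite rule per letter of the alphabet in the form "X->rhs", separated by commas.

  step 2 ⇒ step 3: CCBBACCCCCCCCCBCCCCCCBBACCC ⇒ CC·CC·CCB·CCB·BAC·CC·CC·CC·CC·CC·CC·CC·CC·CC·CCB·CC·CC·CC·CC·CC·CC·CCB·CCB·BAC·CC·CC·CC
    A ↦ BAC
    B ↦ CCB
    C ↦ CC

A->BAC, B->CCB, C->CC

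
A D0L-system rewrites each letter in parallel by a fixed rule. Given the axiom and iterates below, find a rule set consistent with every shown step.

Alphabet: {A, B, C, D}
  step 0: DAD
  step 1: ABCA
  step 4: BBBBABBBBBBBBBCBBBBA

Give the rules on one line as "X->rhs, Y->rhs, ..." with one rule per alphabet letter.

A->BC, B->BB, C->D, D->A

  step 0 ⇒ step 1: DAD ⇒ A·BC·A
    A ↦ BC
    D ↦ A
    B ↦ BB  (constrained at step 1)
    C ↦ D  (constrained at step 1)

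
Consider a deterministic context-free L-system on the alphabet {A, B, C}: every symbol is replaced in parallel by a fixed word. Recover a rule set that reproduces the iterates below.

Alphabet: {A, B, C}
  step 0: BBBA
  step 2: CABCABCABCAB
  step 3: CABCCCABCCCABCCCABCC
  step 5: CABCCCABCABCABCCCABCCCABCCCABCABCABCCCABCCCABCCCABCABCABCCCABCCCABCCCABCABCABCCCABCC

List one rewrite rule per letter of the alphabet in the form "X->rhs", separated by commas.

A->C, B->C, C->CAB

  step 2 ⇒ step 3: CABCABCABCAB ⇒ CAB·C·C·CAB·C·C·CAB·C·C·CAB·C·C
    A ↦ C
    B ↦ C
    C ↦ CAB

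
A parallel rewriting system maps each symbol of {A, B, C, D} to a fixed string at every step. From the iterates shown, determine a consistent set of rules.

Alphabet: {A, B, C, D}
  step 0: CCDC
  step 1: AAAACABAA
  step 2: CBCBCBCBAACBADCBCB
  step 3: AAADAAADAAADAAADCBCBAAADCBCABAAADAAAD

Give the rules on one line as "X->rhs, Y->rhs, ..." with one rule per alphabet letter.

  step 2 ⇒ step 3: CBCBCBCBAACBADCBCB ⇒ AA·AD·AA·AD·AA·AD·AA·AD·CB·CB·AA·AD·CB·CAB·AA·AD·AA·AD
    A ↦ CB
    B ↦ AD
    C ↦ AA
    D ↦ CAB

A->CB, B->AD, C->AA, D->CAB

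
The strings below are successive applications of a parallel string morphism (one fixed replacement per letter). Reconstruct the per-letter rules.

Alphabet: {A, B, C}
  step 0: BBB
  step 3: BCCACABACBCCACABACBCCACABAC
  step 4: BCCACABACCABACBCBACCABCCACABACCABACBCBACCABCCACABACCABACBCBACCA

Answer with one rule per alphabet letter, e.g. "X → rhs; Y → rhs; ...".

  step 3 ⇒ step 4: BCCACABACBCCACABACBCCACABAC ⇒ BC·CA·CA·BAC·CA·BAC·BC·BAC·CA·BC·CA·CA·BAC·CA·BAC·BC·BAC·CA·BC·CA·CA·BAC·CA·BAC·BC·BAC·CA
    A ↦ BAC
    B ↦ BC
    C ↦ CA

A->BAC, B->BC, C->CA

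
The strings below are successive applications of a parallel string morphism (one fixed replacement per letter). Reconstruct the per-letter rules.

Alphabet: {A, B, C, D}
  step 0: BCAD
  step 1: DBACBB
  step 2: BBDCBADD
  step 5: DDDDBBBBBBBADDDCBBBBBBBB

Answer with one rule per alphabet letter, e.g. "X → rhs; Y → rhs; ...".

A->C, B->D, C->BA, D->BB

  step 1 ⇒ step 2: DBACBB ⇒ BB·D·C·BA·D·D
    A ↦ C
    B ↦ D
    C ↦ BA
    D ↦ BB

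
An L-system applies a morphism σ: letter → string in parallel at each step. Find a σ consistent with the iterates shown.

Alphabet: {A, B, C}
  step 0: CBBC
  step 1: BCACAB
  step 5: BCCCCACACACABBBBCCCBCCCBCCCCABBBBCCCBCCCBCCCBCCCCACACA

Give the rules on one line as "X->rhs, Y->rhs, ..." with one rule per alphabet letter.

A->CCC, B->CA, C->B

  step 0 ⇒ step 1: CBBC ⇒ B·CA·CA·B
    B ↦ CA
    C ↦ B
    A ↦ CCC  (constrained at step 1)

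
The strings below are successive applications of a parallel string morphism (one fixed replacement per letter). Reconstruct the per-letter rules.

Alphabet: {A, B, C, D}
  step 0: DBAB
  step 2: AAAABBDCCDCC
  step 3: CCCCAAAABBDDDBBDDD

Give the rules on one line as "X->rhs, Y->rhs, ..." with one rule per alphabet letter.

A->C, B->AA, C->D, D->BBD

  step 2 ⇒ step 3: AAAABBDCCDCC ⇒ C·C·C·C·AA·AA·BBD·D·D·BBD·D·D
    A ↦ C
    B ↦ AA
    C ↦ D
    D ↦ BBD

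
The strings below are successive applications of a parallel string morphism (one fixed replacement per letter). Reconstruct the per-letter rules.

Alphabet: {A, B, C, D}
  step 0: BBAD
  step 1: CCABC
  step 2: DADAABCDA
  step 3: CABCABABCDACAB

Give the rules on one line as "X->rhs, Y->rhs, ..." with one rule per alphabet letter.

A->AB, B->C, C->DA, D->C

  step 2 ⇒ step 3: DADAABCDA ⇒ C·AB·C·AB·AB·C·DA·C·AB
    A ↦ AB
    B ↦ C
    C ↦ DA
    D ↦ C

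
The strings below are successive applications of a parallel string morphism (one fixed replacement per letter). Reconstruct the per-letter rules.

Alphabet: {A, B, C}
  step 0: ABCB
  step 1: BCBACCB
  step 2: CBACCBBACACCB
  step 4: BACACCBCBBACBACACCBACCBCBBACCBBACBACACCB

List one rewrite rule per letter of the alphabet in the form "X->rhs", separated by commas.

  step 1 ⇒ step 2: BCBACCB ⇒ CB·AC·CB·B·AC·AC·CB
    A ↦ B
    B ↦ CB
    C ↦ AC

A->B, B->CB, C->AC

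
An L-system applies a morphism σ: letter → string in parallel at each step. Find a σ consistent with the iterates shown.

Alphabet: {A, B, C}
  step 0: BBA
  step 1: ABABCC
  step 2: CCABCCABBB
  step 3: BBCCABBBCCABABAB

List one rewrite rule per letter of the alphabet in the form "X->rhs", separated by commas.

A->CC, B->AB, C->B

  step 2 ⇒ step 3: CCABCCABBB ⇒ B·B·CC·AB·B·B·CC·AB·AB·AB
    A ↦ CC
    B ↦ AB
    C ↦ B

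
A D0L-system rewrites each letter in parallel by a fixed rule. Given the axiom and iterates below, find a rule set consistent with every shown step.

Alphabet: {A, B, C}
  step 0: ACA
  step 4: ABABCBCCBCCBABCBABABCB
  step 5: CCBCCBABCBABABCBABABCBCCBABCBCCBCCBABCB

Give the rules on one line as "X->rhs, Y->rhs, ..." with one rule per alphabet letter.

A->C, B->CB, C->AB

  step 4 ⇒ step 5: ABABCBCCBCCBABCBABABCB ⇒ C·CB·C·CB·AB·CB·AB·AB·CB·AB·AB·CB·C·CB·AB·CB·C·CB·C·CB·AB·CB
    A ↦ C
    B ↦ CB
    C ↦ AB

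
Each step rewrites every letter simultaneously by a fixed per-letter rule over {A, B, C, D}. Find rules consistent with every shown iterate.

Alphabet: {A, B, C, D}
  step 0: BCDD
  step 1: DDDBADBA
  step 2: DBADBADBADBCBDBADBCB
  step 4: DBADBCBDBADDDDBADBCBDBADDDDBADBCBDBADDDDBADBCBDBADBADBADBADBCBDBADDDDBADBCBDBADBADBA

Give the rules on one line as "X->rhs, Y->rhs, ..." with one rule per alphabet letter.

  step 1 ⇒ step 2: DDDBADBA ⇒ DBA·DBA·DBA·D·BCB·DBA·D·BCB
    A ↦ BCB
    B ↦ D
    D ↦ DBA
  step 0 ⇒ step 1: BCDD ⇒ D·D·DBA·DBA
    C ↦ D

A->BCB, B->D, C->D, D->DBA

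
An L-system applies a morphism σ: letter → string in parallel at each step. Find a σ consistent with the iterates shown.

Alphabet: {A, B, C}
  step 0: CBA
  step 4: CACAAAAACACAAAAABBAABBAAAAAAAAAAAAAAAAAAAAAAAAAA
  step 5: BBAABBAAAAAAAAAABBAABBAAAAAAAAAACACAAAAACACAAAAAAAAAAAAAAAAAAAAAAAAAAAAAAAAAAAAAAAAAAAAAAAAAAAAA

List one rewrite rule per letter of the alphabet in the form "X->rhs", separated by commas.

  step 4 ⇒ step 5: CACAAAAACACAAAAABBAABBAAAAAAAAAAAAAAAAAAAAAAAAAA ⇒ BB·AA·BB·AA·AA·AA·AA·AA·BB·AA·BB·AA·AA·AA·AA·AA·CA·CA·AA·AA·CA·CA·AA·AA·AA·AA·AA·AA·AA·AA·AA·AA·AA·AA·AA·AA·AA·AA·AA·AA·AA·AA·AA·AA·AA·AA·AA·AA
    A ↦ AA
    B ↦ CA
    C ↦ BB

A->AA, B->CA, C->BB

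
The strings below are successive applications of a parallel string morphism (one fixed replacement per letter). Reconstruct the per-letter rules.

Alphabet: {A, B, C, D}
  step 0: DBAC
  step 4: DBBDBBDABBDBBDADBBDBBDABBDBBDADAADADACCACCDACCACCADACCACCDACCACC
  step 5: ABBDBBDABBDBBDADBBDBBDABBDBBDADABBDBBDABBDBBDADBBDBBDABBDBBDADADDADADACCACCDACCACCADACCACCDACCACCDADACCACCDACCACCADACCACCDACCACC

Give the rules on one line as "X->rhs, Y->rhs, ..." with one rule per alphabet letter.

A->D, B->BBD, C->ACC, D->A

  step 4 ⇒ step 5: DBBDBBDABBDBBDADBBDBBDABBDBBDADAADADACCACCDACCACCADACCACCDACCACC ⇒ A·BBD·BBD·A·BBD·BBD·A·D·BBD·BBD·A·BBD·BBD·A·D·A·BBD·BBD·A·BBD·BBD·A·D·BBD·BBD·A·BBD·BBD·A·D·A·D·D·A·D·A·D·ACC·ACC·D·ACC·ACC·A·D·ACC·ACC·D·ACC·ACC·D·A·D·ACC·ACC·D·ACC·ACC·A·D·ACC·ACC·D·ACC·ACC
    A ↦ D
    B ↦ BBD
    C ↦ ACC
    D ↦ A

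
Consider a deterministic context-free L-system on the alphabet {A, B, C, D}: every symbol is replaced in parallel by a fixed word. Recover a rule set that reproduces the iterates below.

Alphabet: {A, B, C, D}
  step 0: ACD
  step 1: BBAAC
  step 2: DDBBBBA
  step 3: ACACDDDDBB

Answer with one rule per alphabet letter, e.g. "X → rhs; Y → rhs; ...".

A->BB, B->D, C->A, D->AC

  step 2 ⇒ step 3: DDBBBBA ⇒ AC·AC·D·D·D·D·BB
    A ↦ BB
    B ↦ D
    D ↦ AC
  step 0 ⇒ step 1: ACD ⇒ BB·A·AC
    C ↦ A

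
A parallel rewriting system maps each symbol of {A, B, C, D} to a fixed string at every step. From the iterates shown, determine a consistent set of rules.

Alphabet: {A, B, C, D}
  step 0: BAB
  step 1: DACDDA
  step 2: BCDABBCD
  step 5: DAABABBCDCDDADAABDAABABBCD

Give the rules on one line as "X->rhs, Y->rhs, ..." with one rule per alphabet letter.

A->CD, B->DA, C->A, D->B

  step 1 ⇒ step 2: DACDDA ⇒ B·CD·A·B·B·CD
    A ↦ CD
    C ↦ A
    D ↦ B
  step 0 ⇒ step 1: BAB ⇒ DA·CD·DA
    B ↦ DA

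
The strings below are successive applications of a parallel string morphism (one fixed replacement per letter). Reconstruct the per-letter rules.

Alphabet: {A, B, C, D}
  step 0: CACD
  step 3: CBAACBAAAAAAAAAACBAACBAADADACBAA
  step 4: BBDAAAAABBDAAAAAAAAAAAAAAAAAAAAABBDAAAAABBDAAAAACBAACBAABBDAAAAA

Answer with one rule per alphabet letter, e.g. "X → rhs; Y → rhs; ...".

A->AA, B->DA, C->BB, D->CB

  step 3 ⇒ step 4: CBAACBAAAAAAAAAACBAACBAADADACBAA ⇒ BB·DA·AA·AA·BB·DA·AA·AA·AA·AA·AA·AA·AA·AA·AA·AA·BB·DA·AA·AA·BB·DA·AA·AA·CB·AA·CB·AA·BB·DA·AA·AA
    A ↦ AA
    B ↦ DA
    C ↦ BB
    D ↦ CB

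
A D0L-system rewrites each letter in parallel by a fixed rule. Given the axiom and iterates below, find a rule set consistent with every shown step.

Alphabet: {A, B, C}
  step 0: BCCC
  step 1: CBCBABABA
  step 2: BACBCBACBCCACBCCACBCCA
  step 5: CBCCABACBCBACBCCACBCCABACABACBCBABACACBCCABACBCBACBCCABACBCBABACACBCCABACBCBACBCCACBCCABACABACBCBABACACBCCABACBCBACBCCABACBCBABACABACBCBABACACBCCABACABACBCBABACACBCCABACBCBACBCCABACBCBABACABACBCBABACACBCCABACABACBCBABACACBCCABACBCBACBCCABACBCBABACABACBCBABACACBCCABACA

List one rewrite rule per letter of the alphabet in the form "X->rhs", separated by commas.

A->CA, B->CBC, C->BA

  step 1 ⇒ step 2: CBCBABABA ⇒ BA·CBC·BA·CBC·CA·CBC·CA·CBC·CA
    A ↦ CA
    B ↦ CBC
    C ↦ BA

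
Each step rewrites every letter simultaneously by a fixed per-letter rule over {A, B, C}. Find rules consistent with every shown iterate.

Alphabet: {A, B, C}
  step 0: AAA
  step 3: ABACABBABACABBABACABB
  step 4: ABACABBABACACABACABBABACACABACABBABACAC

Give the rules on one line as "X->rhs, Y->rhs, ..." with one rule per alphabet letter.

  step 3 ⇒ step 4: ABACABBABACABBABACABB ⇒ AB·AC·AB·B·AB·AC·AC·AB·AC·AB·B·AB·AC·AC·AB·AC·AB·B·AB·AC·AC
    A ↦ AB
    B ↦ AC
    C ↦ B

A->AB, B->AC, C->B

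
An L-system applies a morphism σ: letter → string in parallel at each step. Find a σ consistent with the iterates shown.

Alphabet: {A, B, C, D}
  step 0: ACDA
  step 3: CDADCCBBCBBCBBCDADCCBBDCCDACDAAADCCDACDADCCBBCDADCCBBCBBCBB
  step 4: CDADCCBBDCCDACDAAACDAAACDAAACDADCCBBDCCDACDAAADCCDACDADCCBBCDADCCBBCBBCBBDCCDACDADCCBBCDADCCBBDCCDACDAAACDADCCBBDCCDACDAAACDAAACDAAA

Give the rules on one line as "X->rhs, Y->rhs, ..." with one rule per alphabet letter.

A->CBB, B->A, C->CDA, D->DC

  step 3 ⇒ step 4: CDADCCBBCBBCBBCDADCCBBDCCDACDAAADCCDACDADCCBBCDADCCBBCBBCBB ⇒ CDA·DC·CBB·DC·CDA·CDA·A·A·CDA·A·A·CDA·A·A·CDA·DC·CBB·DC·CDA·CDA·A·A·DC·CDA·CDA·DC·CBB·CDA·DC·CBB·CBB·CBB·DC·CDA·CDA·DC·CBB·CDA·DC·CBB·DC·CDA·CDA·A·A·CDA·DC·CBB·DC·CDA·CDA·A·A·CDA·A·A·CDA·A·A
    A ↦ CBB
    B ↦ A
    C ↦ CDA
    D ↦ DC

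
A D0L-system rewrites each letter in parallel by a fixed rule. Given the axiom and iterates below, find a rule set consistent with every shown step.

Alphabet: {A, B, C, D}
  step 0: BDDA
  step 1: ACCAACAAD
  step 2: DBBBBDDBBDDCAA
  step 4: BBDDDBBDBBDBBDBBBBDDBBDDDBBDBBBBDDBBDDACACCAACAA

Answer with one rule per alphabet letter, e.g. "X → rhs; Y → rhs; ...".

  step 1 ⇒ step 2: ACCAACAAD ⇒ D·BB·BB·D·D·BB·D·D·CAA
    A ↦ D
    C ↦ BB
    D ↦ CAA
  step 0 ⇒ step 1: BDDA ⇒ AC·CAA·CAA·D
    B ↦ AC

A->D, B->AC, C->BB, D->CAA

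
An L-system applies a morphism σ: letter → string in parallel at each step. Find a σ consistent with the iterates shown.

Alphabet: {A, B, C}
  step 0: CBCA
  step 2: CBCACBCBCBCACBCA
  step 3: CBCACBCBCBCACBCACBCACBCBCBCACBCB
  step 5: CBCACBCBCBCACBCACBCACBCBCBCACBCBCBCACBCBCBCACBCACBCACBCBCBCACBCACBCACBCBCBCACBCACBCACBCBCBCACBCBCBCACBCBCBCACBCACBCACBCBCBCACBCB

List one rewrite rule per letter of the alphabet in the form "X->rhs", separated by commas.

A->CB, B->CA, C->CB

  step 2 ⇒ step 3: CBCACBCBCBCACBCA ⇒ CB·CA·CB·CB·CB·CA·CB·CA·CB·CA·CB·CB·CB·CA·CB·CB
    A ↦ CB
    B ↦ CA
    C ↦ CB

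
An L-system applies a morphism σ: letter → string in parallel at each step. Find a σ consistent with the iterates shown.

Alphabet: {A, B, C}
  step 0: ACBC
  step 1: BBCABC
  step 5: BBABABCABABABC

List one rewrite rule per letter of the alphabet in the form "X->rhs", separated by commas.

  step 0 ⇒ step 1: ACBC ⇒ B·BC·A·BC
    A ↦ B
    B ↦ A
    C ↦ BC

A->B, B->A, C->BC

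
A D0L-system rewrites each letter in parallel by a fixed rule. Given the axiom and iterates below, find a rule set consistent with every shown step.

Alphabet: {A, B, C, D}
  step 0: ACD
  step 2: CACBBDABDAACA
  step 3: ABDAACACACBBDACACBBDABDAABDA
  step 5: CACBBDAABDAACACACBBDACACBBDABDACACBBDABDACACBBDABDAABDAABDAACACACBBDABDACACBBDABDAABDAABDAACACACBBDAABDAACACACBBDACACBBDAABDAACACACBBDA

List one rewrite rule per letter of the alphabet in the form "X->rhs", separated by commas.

A->BDA, B->CA, C->A, D->CB

  step 2 ⇒ step 3: CACBBDABDAACA ⇒ A·BDA·A·CA·CA·CB·BDA·CA·CB·BDA·BDA·A·BDA
    A ↦ BDA
    B ↦ CA
    C ↦ A
    D ↦ CB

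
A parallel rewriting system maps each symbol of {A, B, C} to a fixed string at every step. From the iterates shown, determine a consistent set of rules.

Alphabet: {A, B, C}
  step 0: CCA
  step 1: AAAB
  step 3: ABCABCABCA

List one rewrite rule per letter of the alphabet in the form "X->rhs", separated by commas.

  step 0 ⇒ step 1: CCA ⇒ A·A·AB
    A ↦ AB
    C ↦ A
    B ↦ C  (constrained at step 1)

A->AB, B->C, C->A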